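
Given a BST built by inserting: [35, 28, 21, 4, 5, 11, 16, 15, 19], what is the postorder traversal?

Tree insertion order: [35, 28, 21, 4, 5, 11, 16, 15, 19]
Tree (level-order array): [35, 28, None, 21, None, 4, None, None, 5, None, 11, None, 16, 15, 19]
Postorder traversal: [15, 19, 16, 11, 5, 4, 21, 28, 35]


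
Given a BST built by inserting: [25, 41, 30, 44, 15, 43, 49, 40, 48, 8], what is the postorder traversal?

Tree insertion order: [25, 41, 30, 44, 15, 43, 49, 40, 48, 8]
Tree (level-order array): [25, 15, 41, 8, None, 30, 44, None, None, None, 40, 43, 49, None, None, None, None, 48]
Postorder traversal: [8, 15, 40, 30, 43, 48, 49, 44, 41, 25]


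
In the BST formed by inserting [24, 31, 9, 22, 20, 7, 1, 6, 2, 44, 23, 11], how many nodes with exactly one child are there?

Tree built from: [24, 31, 9, 22, 20, 7, 1, 6, 2, 44, 23, 11]
Tree (level-order array): [24, 9, 31, 7, 22, None, 44, 1, None, 20, 23, None, None, None, 6, 11, None, None, None, 2]
Rule: These are nodes with exactly 1 non-null child.
Per-node child counts:
  node 24: 2 child(ren)
  node 9: 2 child(ren)
  node 7: 1 child(ren)
  node 1: 1 child(ren)
  node 6: 1 child(ren)
  node 2: 0 child(ren)
  node 22: 2 child(ren)
  node 20: 1 child(ren)
  node 11: 0 child(ren)
  node 23: 0 child(ren)
  node 31: 1 child(ren)
  node 44: 0 child(ren)
Matching nodes: [7, 1, 6, 20, 31]
Count of nodes with exactly one child: 5


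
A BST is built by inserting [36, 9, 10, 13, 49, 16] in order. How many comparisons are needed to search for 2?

Search path for 2: 36 -> 9
Found: False
Comparisons: 2


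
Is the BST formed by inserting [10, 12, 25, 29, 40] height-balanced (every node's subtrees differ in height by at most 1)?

Tree (level-order array): [10, None, 12, None, 25, None, 29, None, 40]
Definition: a tree is height-balanced if, at every node, |h(left) - h(right)| <= 1 (empty subtree has height -1).
Bottom-up per-node check:
  node 40: h_left=-1, h_right=-1, diff=0 [OK], height=0
  node 29: h_left=-1, h_right=0, diff=1 [OK], height=1
  node 25: h_left=-1, h_right=1, diff=2 [FAIL (|-1-1|=2 > 1)], height=2
  node 12: h_left=-1, h_right=2, diff=3 [FAIL (|-1-2|=3 > 1)], height=3
  node 10: h_left=-1, h_right=3, diff=4 [FAIL (|-1-3|=4 > 1)], height=4
Node 25 violates the condition: |-1 - 1| = 2 > 1.
Result: Not balanced


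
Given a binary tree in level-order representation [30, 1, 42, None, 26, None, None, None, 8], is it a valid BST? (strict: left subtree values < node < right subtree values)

Level-order array: [30, 1, 42, None, 26, None, None, None, 8]
Validate using subtree bounds (lo, hi): at each node, require lo < value < hi,
then recurse left with hi=value and right with lo=value.
Preorder trace (stopping at first violation):
  at node 30 with bounds (-inf, +inf): OK
  at node 1 with bounds (-inf, 30): OK
  at node 26 with bounds (1, 30): OK
  at node 8 with bounds (26, 30): VIOLATION
Node 8 violates its bound: not (26 < 8 < 30).
Result: Not a valid BST


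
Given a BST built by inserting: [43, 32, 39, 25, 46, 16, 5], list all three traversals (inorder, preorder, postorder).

Tree insertion order: [43, 32, 39, 25, 46, 16, 5]
Tree (level-order array): [43, 32, 46, 25, 39, None, None, 16, None, None, None, 5]
Inorder (L, root, R): [5, 16, 25, 32, 39, 43, 46]
Preorder (root, L, R): [43, 32, 25, 16, 5, 39, 46]
Postorder (L, R, root): [5, 16, 25, 39, 32, 46, 43]


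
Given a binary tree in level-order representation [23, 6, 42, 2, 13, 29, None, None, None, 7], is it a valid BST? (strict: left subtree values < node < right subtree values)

Level-order array: [23, 6, 42, 2, 13, 29, None, None, None, 7]
Validate using subtree bounds (lo, hi): at each node, require lo < value < hi,
then recurse left with hi=value and right with lo=value.
Preorder trace (stopping at first violation):
  at node 23 with bounds (-inf, +inf): OK
  at node 6 with bounds (-inf, 23): OK
  at node 2 with bounds (-inf, 6): OK
  at node 13 with bounds (6, 23): OK
  at node 7 with bounds (6, 13): OK
  at node 42 with bounds (23, +inf): OK
  at node 29 with bounds (23, 42): OK
No violation found at any node.
Result: Valid BST


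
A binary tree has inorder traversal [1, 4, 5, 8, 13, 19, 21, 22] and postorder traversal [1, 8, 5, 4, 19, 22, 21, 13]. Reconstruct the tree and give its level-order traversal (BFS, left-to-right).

Inorder:   [1, 4, 5, 8, 13, 19, 21, 22]
Postorder: [1, 8, 5, 4, 19, 22, 21, 13]
Algorithm: postorder visits root last, so walk postorder right-to-left;
each value is the root of the current inorder slice — split it at that
value, recurse on the right subtree first, then the left.
Recursive splits:
  root=13; inorder splits into left=[1, 4, 5, 8], right=[19, 21, 22]
  root=21; inorder splits into left=[19], right=[22]
  root=22; inorder splits into left=[], right=[]
  root=19; inorder splits into left=[], right=[]
  root=4; inorder splits into left=[1], right=[5, 8]
  root=5; inorder splits into left=[], right=[8]
  root=8; inorder splits into left=[], right=[]
  root=1; inorder splits into left=[], right=[]
Reconstructed level-order: [13, 4, 21, 1, 5, 19, 22, 8]


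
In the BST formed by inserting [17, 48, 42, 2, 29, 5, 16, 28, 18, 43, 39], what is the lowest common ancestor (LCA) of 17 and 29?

Tree insertion order: [17, 48, 42, 2, 29, 5, 16, 28, 18, 43, 39]
Tree (level-order array): [17, 2, 48, None, 5, 42, None, None, 16, 29, 43, None, None, 28, 39, None, None, 18]
In a BST, the LCA of p=17, q=29 is the first node v on the
root-to-leaf path with p <= v <= q (go left if both < v, right if both > v).
Walk from root:
  at 17: 17 <= 17 <= 29, this is the LCA
LCA = 17


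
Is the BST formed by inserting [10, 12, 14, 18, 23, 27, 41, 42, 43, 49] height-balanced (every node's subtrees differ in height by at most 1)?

Tree (level-order array): [10, None, 12, None, 14, None, 18, None, 23, None, 27, None, 41, None, 42, None, 43, None, 49]
Definition: a tree is height-balanced if, at every node, |h(left) - h(right)| <= 1 (empty subtree has height -1).
Bottom-up per-node check:
  node 49: h_left=-1, h_right=-1, diff=0 [OK], height=0
  node 43: h_left=-1, h_right=0, diff=1 [OK], height=1
  node 42: h_left=-1, h_right=1, diff=2 [FAIL (|-1-1|=2 > 1)], height=2
  node 41: h_left=-1, h_right=2, diff=3 [FAIL (|-1-2|=3 > 1)], height=3
  node 27: h_left=-1, h_right=3, diff=4 [FAIL (|-1-3|=4 > 1)], height=4
  node 23: h_left=-1, h_right=4, diff=5 [FAIL (|-1-4|=5 > 1)], height=5
  node 18: h_left=-1, h_right=5, diff=6 [FAIL (|-1-5|=6 > 1)], height=6
  node 14: h_left=-1, h_right=6, diff=7 [FAIL (|-1-6|=7 > 1)], height=7
  node 12: h_left=-1, h_right=7, diff=8 [FAIL (|-1-7|=8 > 1)], height=8
  node 10: h_left=-1, h_right=8, diff=9 [FAIL (|-1-8|=9 > 1)], height=9
Node 42 violates the condition: |-1 - 1| = 2 > 1.
Result: Not balanced


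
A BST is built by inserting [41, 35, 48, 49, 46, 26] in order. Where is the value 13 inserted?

Starting tree (level order): [41, 35, 48, 26, None, 46, 49]
Insertion path: 41 -> 35 -> 26
Result: insert 13 as left child of 26
Final tree (level order): [41, 35, 48, 26, None, 46, 49, 13]


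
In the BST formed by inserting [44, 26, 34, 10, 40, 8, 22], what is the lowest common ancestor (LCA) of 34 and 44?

Tree insertion order: [44, 26, 34, 10, 40, 8, 22]
Tree (level-order array): [44, 26, None, 10, 34, 8, 22, None, 40]
In a BST, the LCA of p=34, q=44 is the first node v on the
root-to-leaf path with p <= v <= q (go left if both < v, right if both > v).
Walk from root:
  at 44: 34 <= 44 <= 44, this is the LCA
LCA = 44


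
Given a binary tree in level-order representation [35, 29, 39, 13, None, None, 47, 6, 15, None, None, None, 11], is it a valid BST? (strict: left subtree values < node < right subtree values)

Level-order array: [35, 29, 39, 13, None, None, 47, 6, 15, None, None, None, 11]
Validate using subtree bounds (lo, hi): at each node, require lo < value < hi,
then recurse left with hi=value and right with lo=value.
Preorder trace (stopping at first violation):
  at node 35 with bounds (-inf, +inf): OK
  at node 29 with bounds (-inf, 35): OK
  at node 13 with bounds (-inf, 29): OK
  at node 6 with bounds (-inf, 13): OK
  at node 11 with bounds (6, 13): OK
  at node 15 with bounds (13, 29): OK
  at node 39 with bounds (35, +inf): OK
  at node 47 with bounds (39, +inf): OK
No violation found at any node.
Result: Valid BST


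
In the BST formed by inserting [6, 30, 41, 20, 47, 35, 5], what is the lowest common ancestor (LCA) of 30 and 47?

Tree insertion order: [6, 30, 41, 20, 47, 35, 5]
Tree (level-order array): [6, 5, 30, None, None, 20, 41, None, None, 35, 47]
In a BST, the LCA of p=30, q=47 is the first node v on the
root-to-leaf path with p <= v <= q (go left if both < v, right if both > v).
Walk from root:
  at 6: both 30 and 47 > 6, go right
  at 30: 30 <= 30 <= 47, this is the LCA
LCA = 30


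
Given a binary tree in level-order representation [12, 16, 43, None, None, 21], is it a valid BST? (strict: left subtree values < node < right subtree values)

Level-order array: [12, 16, 43, None, None, 21]
Validate using subtree bounds (lo, hi): at each node, require lo < value < hi,
then recurse left with hi=value and right with lo=value.
Preorder trace (stopping at first violation):
  at node 12 with bounds (-inf, +inf): OK
  at node 16 with bounds (-inf, 12): VIOLATION
Node 16 violates its bound: not (-inf < 16 < 12).
Result: Not a valid BST


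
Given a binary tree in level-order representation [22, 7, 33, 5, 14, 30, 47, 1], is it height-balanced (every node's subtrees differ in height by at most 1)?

Tree (level-order array): [22, 7, 33, 5, 14, 30, 47, 1]
Definition: a tree is height-balanced if, at every node, |h(left) - h(right)| <= 1 (empty subtree has height -1).
Bottom-up per-node check:
  node 1: h_left=-1, h_right=-1, diff=0 [OK], height=0
  node 5: h_left=0, h_right=-1, diff=1 [OK], height=1
  node 14: h_left=-1, h_right=-1, diff=0 [OK], height=0
  node 7: h_left=1, h_right=0, diff=1 [OK], height=2
  node 30: h_left=-1, h_right=-1, diff=0 [OK], height=0
  node 47: h_left=-1, h_right=-1, diff=0 [OK], height=0
  node 33: h_left=0, h_right=0, diff=0 [OK], height=1
  node 22: h_left=2, h_right=1, diff=1 [OK], height=3
All nodes satisfy the balance condition.
Result: Balanced


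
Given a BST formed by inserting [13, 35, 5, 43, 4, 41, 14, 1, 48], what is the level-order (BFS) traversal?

Tree insertion order: [13, 35, 5, 43, 4, 41, 14, 1, 48]
Tree (level-order array): [13, 5, 35, 4, None, 14, 43, 1, None, None, None, 41, 48]
BFS from the root, enqueuing left then right child of each popped node:
  queue [13] -> pop 13, enqueue [5, 35], visited so far: [13]
  queue [5, 35] -> pop 5, enqueue [4], visited so far: [13, 5]
  queue [35, 4] -> pop 35, enqueue [14, 43], visited so far: [13, 5, 35]
  queue [4, 14, 43] -> pop 4, enqueue [1], visited so far: [13, 5, 35, 4]
  queue [14, 43, 1] -> pop 14, enqueue [none], visited so far: [13, 5, 35, 4, 14]
  queue [43, 1] -> pop 43, enqueue [41, 48], visited so far: [13, 5, 35, 4, 14, 43]
  queue [1, 41, 48] -> pop 1, enqueue [none], visited so far: [13, 5, 35, 4, 14, 43, 1]
  queue [41, 48] -> pop 41, enqueue [none], visited so far: [13, 5, 35, 4, 14, 43, 1, 41]
  queue [48] -> pop 48, enqueue [none], visited so far: [13, 5, 35, 4, 14, 43, 1, 41, 48]
Result: [13, 5, 35, 4, 14, 43, 1, 41, 48]


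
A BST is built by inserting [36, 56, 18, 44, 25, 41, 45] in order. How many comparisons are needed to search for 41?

Search path for 41: 36 -> 56 -> 44 -> 41
Found: True
Comparisons: 4


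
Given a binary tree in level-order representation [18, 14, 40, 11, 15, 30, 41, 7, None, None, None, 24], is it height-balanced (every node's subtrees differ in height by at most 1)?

Tree (level-order array): [18, 14, 40, 11, 15, 30, 41, 7, None, None, None, 24]
Definition: a tree is height-balanced if, at every node, |h(left) - h(right)| <= 1 (empty subtree has height -1).
Bottom-up per-node check:
  node 7: h_left=-1, h_right=-1, diff=0 [OK], height=0
  node 11: h_left=0, h_right=-1, diff=1 [OK], height=1
  node 15: h_left=-1, h_right=-1, diff=0 [OK], height=0
  node 14: h_left=1, h_right=0, diff=1 [OK], height=2
  node 24: h_left=-1, h_right=-1, diff=0 [OK], height=0
  node 30: h_left=0, h_right=-1, diff=1 [OK], height=1
  node 41: h_left=-1, h_right=-1, diff=0 [OK], height=0
  node 40: h_left=1, h_right=0, diff=1 [OK], height=2
  node 18: h_left=2, h_right=2, diff=0 [OK], height=3
All nodes satisfy the balance condition.
Result: Balanced


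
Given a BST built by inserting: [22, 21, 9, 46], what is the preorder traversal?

Tree insertion order: [22, 21, 9, 46]
Tree (level-order array): [22, 21, 46, 9]
Preorder traversal: [22, 21, 9, 46]


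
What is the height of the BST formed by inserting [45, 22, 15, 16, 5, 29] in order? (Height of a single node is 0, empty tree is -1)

Insertion order: [45, 22, 15, 16, 5, 29]
Tree (level-order array): [45, 22, None, 15, 29, 5, 16]
Compute height bottom-up (empty subtree = -1):
  height(5) = 1 + max(-1, -1) = 0
  height(16) = 1 + max(-1, -1) = 0
  height(15) = 1 + max(0, 0) = 1
  height(29) = 1 + max(-1, -1) = 0
  height(22) = 1 + max(1, 0) = 2
  height(45) = 1 + max(2, -1) = 3
Height = 3


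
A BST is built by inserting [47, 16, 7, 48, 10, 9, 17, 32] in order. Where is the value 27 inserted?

Starting tree (level order): [47, 16, 48, 7, 17, None, None, None, 10, None, 32, 9]
Insertion path: 47 -> 16 -> 17 -> 32
Result: insert 27 as left child of 32
Final tree (level order): [47, 16, 48, 7, 17, None, None, None, 10, None, 32, 9, None, 27]


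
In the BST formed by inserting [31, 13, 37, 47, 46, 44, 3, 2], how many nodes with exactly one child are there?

Tree built from: [31, 13, 37, 47, 46, 44, 3, 2]
Tree (level-order array): [31, 13, 37, 3, None, None, 47, 2, None, 46, None, None, None, 44]
Rule: These are nodes with exactly 1 non-null child.
Per-node child counts:
  node 31: 2 child(ren)
  node 13: 1 child(ren)
  node 3: 1 child(ren)
  node 2: 0 child(ren)
  node 37: 1 child(ren)
  node 47: 1 child(ren)
  node 46: 1 child(ren)
  node 44: 0 child(ren)
Matching nodes: [13, 3, 37, 47, 46]
Count of nodes with exactly one child: 5


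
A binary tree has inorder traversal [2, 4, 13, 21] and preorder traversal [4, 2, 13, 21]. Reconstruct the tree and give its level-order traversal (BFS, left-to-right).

Inorder:  [2, 4, 13, 21]
Preorder: [4, 2, 13, 21]
Algorithm: preorder visits root first, so consume preorder in order;
for each root, split the current inorder slice at that value into
left-subtree inorder and right-subtree inorder, then recurse.
Recursive splits:
  root=4; inorder splits into left=[2], right=[13, 21]
  root=2; inorder splits into left=[], right=[]
  root=13; inorder splits into left=[], right=[21]
  root=21; inorder splits into left=[], right=[]
Reconstructed level-order: [4, 2, 13, 21]


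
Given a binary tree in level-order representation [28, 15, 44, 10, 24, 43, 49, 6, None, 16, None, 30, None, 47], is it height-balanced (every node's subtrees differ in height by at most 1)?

Tree (level-order array): [28, 15, 44, 10, 24, 43, 49, 6, None, 16, None, 30, None, 47]
Definition: a tree is height-balanced if, at every node, |h(left) - h(right)| <= 1 (empty subtree has height -1).
Bottom-up per-node check:
  node 6: h_left=-1, h_right=-1, diff=0 [OK], height=0
  node 10: h_left=0, h_right=-1, diff=1 [OK], height=1
  node 16: h_left=-1, h_right=-1, diff=0 [OK], height=0
  node 24: h_left=0, h_right=-1, diff=1 [OK], height=1
  node 15: h_left=1, h_right=1, diff=0 [OK], height=2
  node 30: h_left=-1, h_right=-1, diff=0 [OK], height=0
  node 43: h_left=0, h_right=-1, diff=1 [OK], height=1
  node 47: h_left=-1, h_right=-1, diff=0 [OK], height=0
  node 49: h_left=0, h_right=-1, diff=1 [OK], height=1
  node 44: h_left=1, h_right=1, diff=0 [OK], height=2
  node 28: h_left=2, h_right=2, diff=0 [OK], height=3
All nodes satisfy the balance condition.
Result: Balanced


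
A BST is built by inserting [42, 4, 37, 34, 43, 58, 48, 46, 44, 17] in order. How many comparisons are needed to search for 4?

Search path for 4: 42 -> 4
Found: True
Comparisons: 2


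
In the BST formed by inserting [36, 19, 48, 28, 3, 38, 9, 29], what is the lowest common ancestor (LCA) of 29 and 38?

Tree insertion order: [36, 19, 48, 28, 3, 38, 9, 29]
Tree (level-order array): [36, 19, 48, 3, 28, 38, None, None, 9, None, 29]
In a BST, the LCA of p=29, q=38 is the first node v on the
root-to-leaf path with p <= v <= q (go left if both < v, right if both > v).
Walk from root:
  at 36: 29 <= 36 <= 38, this is the LCA
LCA = 36


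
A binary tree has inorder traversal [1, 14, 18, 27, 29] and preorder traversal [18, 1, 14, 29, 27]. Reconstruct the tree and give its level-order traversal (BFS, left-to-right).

Inorder:  [1, 14, 18, 27, 29]
Preorder: [18, 1, 14, 29, 27]
Algorithm: preorder visits root first, so consume preorder in order;
for each root, split the current inorder slice at that value into
left-subtree inorder and right-subtree inorder, then recurse.
Recursive splits:
  root=18; inorder splits into left=[1, 14], right=[27, 29]
  root=1; inorder splits into left=[], right=[14]
  root=14; inorder splits into left=[], right=[]
  root=29; inorder splits into left=[27], right=[]
  root=27; inorder splits into left=[], right=[]
Reconstructed level-order: [18, 1, 29, 14, 27]


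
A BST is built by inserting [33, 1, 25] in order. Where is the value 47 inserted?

Starting tree (level order): [33, 1, None, None, 25]
Insertion path: 33
Result: insert 47 as right child of 33
Final tree (level order): [33, 1, 47, None, 25]


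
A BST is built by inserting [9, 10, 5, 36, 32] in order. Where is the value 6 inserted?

Starting tree (level order): [9, 5, 10, None, None, None, 36, 32]
Insertion path: 9 -> 5
Result: insert 6 as right child of 5
Final tree (level order): [9, 5, 10, None, 6, None, 36, None, None, 32]


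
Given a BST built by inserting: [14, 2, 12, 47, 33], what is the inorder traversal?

Tree insertion order: [14, 2, 12, 47, 33]
Tree (level-order array): [14, 2, 47, None, 12, 33]
Inorder traversal: [2, 12, 14, 33, 47]


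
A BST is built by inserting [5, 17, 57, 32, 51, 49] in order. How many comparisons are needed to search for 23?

Search path for 23: 5 -> 17 -> 57 -> 32
Found: False
Comparisons: 4


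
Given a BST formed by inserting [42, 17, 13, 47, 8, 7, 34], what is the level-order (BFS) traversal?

Tree insertion order: [42, 17, 13, 47, 8, 7, 34]
Tree (level-order array): [42, 17, 47, 13, 34, None, None, 8, None, None, None, 7]
BFS from the root, enqueuing left then right child of each popped node:
  queue [42] -> pop 42, enqueue [17, 47], visited so far: [42]
  queue [17, 47] -> pop 17, enqueue [13, 34], visited so far: [42, 17]
  queue [47, 13, 34] -> pop 47, enqueue [none], visited so far: [42, 17, 47]
  queue [13, 34] -> pop 13, enqueue [8], visited so far: [42, 17, 47, 13]
  queue [34, 8] -> pop 34, enqueue [none], visited so far: [42, 17, 47, 13, 34]
  queue [8] -> pop 8, enqueue [7], visited so far: [42, 17, 47, 13, 34, 8]
  queue [7] -> pop 7, enqueue [none], visited so far: [42, 17, 47, 13, 34, 8, 7]
Result: [42, 17, 47, 13, 34, 8, 7]


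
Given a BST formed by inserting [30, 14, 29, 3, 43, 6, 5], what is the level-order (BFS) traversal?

Tree insertion order: [30, 14, 29, 3, 43, 6, 5]
Tree (level-order array): [30, 14, 43, 3, 29, None, None, None, 6, None, None, 5]
BFS from the root, enqueuing left then right child of each popped node:
  queue [30] -> pop 30, enqueue [14, 43], visited so far: [30]
  queue [14, 43] -> pop 14, enqueue [3, 29], visited so far: [30, 14]
  queue [43, 3, 29] -> pop 43, enqueue [none], visited so far: [30, 14, 43]
  queue [3, 29] -> pop 3, enqueue [6], visited so far: [30, 14, 43, 3]
  queue [29, 6] -> pop 29, enqueue [none], visited so far: [30, 14, 43, 3, 29]
  queue [6] -> pop 6, enqueue [5], visited so far: [30, 14, 43, 3, 29, 6]
  queue [5] -> pop 5, enqueue [none], visited so far: [30, 14, 43, 3, 29, 6, 5]
Result: [30, 14, 43, 3, 29, 6, 5]


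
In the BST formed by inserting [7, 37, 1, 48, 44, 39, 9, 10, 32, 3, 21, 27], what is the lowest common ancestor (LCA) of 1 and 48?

Tree insertion order: [7, 37, 1, 48, 44, 39, 9, 10, 32, 3, 21, 27]
Tree (level-order array): [7, 1, 37, None, 3, 9, 48, None, None, None, 10, 44, None, None, 32, 39, None, 21, None, None, None, None, 27]
In a BST, the LCA of p=1, q=48 is the first node v on the
root-to-leaf path with p <= v <= q (go left if both < v, right if both > v).
Walk from root:
  at 7: 1 <= 7 <= 48, this is the LCA
LCA = 7


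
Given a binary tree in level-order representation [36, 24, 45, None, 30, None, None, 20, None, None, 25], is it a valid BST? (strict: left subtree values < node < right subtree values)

Level-order array: [36, 24, 45, None, 30, None, None, 20, None, None, 25]
Validate using subtree bounds (lo, hi): at each node, require lo < value < hi,
then recurse left with hi=value and right with lo=value.
Preorder trace (stopping at first violation):
  at node 36 with bounds (-inf, +inf): OK
  at node 24 with bounds (-inf, 36): OK
  at node 30 with bounds (24, 36): OK
  at node 20 with bounds (24, 30): VIOLATION
Node 20 violates its bound: not (24 < 20 < 30).
Result: Not a valid BST


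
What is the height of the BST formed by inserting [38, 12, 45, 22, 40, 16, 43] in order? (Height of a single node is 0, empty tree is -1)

Insertion order: [38, 12, 45, 22, 40, 16, 43]
Tree (level-order array): [38, 12, 45, None, 22, 40, None, 16, None, None, 43]
Compute height bottom-up (empty subtree = -1):
  height(16) = 1 + max(-1, -1) = 0
  height(22) = 1 + max(0, -1) = 1
  height(12) = 1 + max(-1, 1) = 2
  height(43) = 1 + max(-1, -1) = 0
  height(40) = 1 + max(-1, 0) = 1
  height(45) = 1 + max(1, -1) = 2
  height(38) = 1 + max(2, 2) = 3
Height = 3


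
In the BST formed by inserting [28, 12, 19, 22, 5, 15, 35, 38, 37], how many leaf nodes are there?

Tree built from: [28, 12, 19, 22, 5, 15, 35, 38, 37]
Tree (level-order array): [28, 12, 35, 5, 19, None, 38, None, None, 15, 22, 37]
Rule: A leaf has 0 children.
Per-node child counts:
  node 28: 2 child(ren)
  node 12: 2 child(ren)
  node 5: 0 child(ren)
  node 19: 2 child(ren)
  node 15: 0 child(ren)
  node 22: 0 child(ren)
  node 35: 1 child(ren)
  node 38: 1 child(ren)
  node 37: 0 child(ren)
Matching nodes: [5, 15, 22, 37]
Count of leaf nodes: 4


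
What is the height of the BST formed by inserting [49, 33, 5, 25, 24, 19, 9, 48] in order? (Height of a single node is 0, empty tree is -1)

Insertion order: [49, 33, 5, 25, 24, 19, 9, 48]
Tree (level-order array): [49, 33, None, 5, 48, None, 25, None, None, 24, None, 19, None, 9]
Compute height bottom-up (empty subtree = -1):
  height(9) = 1 + max(-1, -1) = 0
  height(19) = 1 + max(0, -1) = 1
  height(24) = 1 + max(1, -1) = 2
  height(25) = 1 + max(2, -1) = 3
  height(5) = 1 + max(-1, 3) = 4
  height(48) = 1 + max(-1, -1) = 0
  height(33) = 1 + max(4, 0) = 5
  height(49) = 1 + max(5, -1) = 6
Height = 6


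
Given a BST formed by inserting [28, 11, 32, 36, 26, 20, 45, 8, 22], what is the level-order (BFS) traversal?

Tree insertion order: [28, 11, 32, 36, 26, 20, 45, 8, 22]
Tree (level-order array): [28, 11, 32, 8, 26, None, 36, None, None, 20, None, None, 45, None, 22]
BFS from the root, enqueuing left then right child of each popped node:
  queue [28] -> pop 28, enqueue [11, 32], visited so far: [28]
  queue [11, 32] -> pop 11, enqueue [8, 26], visited so far: [28, 11]
  queue [32, 8, 26] -> pop 32, enqueue [36], visited so far: [28, 11, 32]
  queue [8, 26, 36] -> pop 8, enqueue [none], visited so far: [28, 11, 32, 8]
  queue [26, 36] -> pop 26, enqueue [20], visited so far: [28, 11, 32, 8, 26]
  queue [36, 20] -> pop 36, enqueue [45], visited so far: [28, 11, 32, 8, 26, 36]
  queue [20, 45] -> pop 20, enqueue [22], visited so far: [28, 11, 32, 8, 26, 36, 20]
  queue [45, 22] -> pop 45, enqueue [none], visited so far: [28, 11, 32, 8, 26, 36, 20, 45]
  queue [22] -> pop 22, enqueue [none], visited so far: [28, 11, 32, 8, 26, 36, 20, 45, 22]
Result: [28, 11, 32, 8, 26, 36, 20, 45, 22]


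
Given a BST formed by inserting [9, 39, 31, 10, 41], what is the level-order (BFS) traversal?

Tree insertion order: [9, 39, 31, 10, 41]
Tree (level-order array): [9, None, 39, 31, 41, 10]
BFS from the root, enqueuing left then right child of each popped node:
  queue [9] -> pop 9, enqueue [39], visited so far: [9]
  queue [39] -> pop 39, enqueue [31, 41], visited so far: [9, 39]
  queue [31, 41] -> pop 31, enqueue [10], visited so far: [9, 39, 31]
  queue [41, 10] -> pop 41, enqueue [none], visited so far: [9, 39, 31, 41]
  queue [10] -> pop 10, enqueue [none], visited so far: [9, 39, 31, 41, 10]
Result: [9, 39, 31, 41, 10]


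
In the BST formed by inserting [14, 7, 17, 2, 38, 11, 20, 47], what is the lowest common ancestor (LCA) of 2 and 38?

Tree insertion order: [14, 7, 17, 2, 38, 11, 20, 47]
Tree (level-order array): [14, 7, 17, 2, 11, None, 38, None, None, None, None, 20, 47]
In a BST, the LCA of p=2, q=38 is the first node v on the
root-to-leaf path with p <= v <= q (go left if both < v, right if both > v).
Walk from root:
  at 14: 2 <= 14 <= 38, this is the LCA
LCA = 14


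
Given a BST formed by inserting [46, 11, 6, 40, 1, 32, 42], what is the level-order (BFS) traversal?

Tree insertion order: [46, 11, 6, 40, 1, 32, 42]
Tree (level-order array): [46, 11, None, 6, 40, 1, None, 32, 42]
BFS from the root, enqueuing left then right child of each popped node:
  queue [46] -> pop 46, enqueue [11], visited so far: [46]
  queue [11] -> pop 11, enqueue [6, 40], visited so far: [46, 11]
  queue [6, 40] -> pop 6, enqueue [1], visited so far: [46, 11, 6]
  queue [40, 1] -> pop 40, enqueue [32, 42], visited so far: [46, 11, 6, 40]
  queue [1, 32, 42] -> pop 1, enqueue [none], visited so far: [46, 11, 6, 40, 1]
  queue [32, 42] -> pop 32, enqueue [none], visited so far: [46, 11, 6, 40, 1, 32]
  queue [42] -> pop 42, enqueue [none], visited so far: [46, 11, 6, 40, 1, 32, 42]
Result: [46, 11, 6, 40, 1, 32, 42]


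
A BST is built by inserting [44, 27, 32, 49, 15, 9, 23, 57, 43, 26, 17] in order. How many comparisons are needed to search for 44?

Search path for 44: 44
Found: True
Comparisons: 1


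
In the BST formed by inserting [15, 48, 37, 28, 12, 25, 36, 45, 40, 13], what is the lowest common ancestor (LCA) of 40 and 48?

Tree insertion order: [15, 48, 37, 28, 12, 25, 36, 45, 40, 13]
Tree (level-order array): [15, 12, 48, None, 13, 37, None, None, None, 28, 45, 25, 36, 40]
In a BST, the LCA of p=40, q=48 is the first node v on the
root-to-leaf path with p <= v <= q (go left if both < v, right if both > v).
Walk from root:
  at 15: both 40 and 48 > 15, go right
  at 48: 40 <= 48 <= 48, this is the LCA
LCA = 48


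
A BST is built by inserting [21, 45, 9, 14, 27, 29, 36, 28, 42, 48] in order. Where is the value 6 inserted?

Starting tree (level order): [21, 9, 45, None, 14, 27, 48, None, None, None, 29, None, None, 28, 36, None, None, None, 42]
Insertion path: 21 -> 9
Result: insert 6 as left child of 9
Final tree (level order): [21, 9, 45, 6, 14, 27, 48, None, None, None, None, None, 29, None, None, 28, 36, None, None, None, 42]


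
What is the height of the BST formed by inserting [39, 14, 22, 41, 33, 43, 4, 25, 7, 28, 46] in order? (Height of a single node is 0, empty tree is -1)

Insertion order: [39, 14, 22, 41, 33, 43, 4, 25, 7, 28, 46]
Tree (level-order array): [39, 14, 41, 4, 22, None, 43, None, 7, None, 33, None, 46, None, None, 25, None, None, None, None, 28]
Compute height bottom-up (empty subtree = -1):
  height(7) = 1 + max(-1, -1) = 0
  height(4) = 1 + max(-1, 0) = 1
  height(28) = 1 + max(-1, -1) = 0
  height(25) = 1 + max(-1, 0) = 1
  height(33) = 1 + max(1, -1) = 2
  height(22) = 1 + max(-1, 2) = 3
  height(14) = 1 + max(1, 3) = 4
  height(46) = 1 + max(-1, -1) = 0
  height(43) = 1 + max(-1, 0) = 1
  height(41) = 1 + max(-1, 1) = 2
  height(39) = 1 + max(4, 2) = 5
Height = 5


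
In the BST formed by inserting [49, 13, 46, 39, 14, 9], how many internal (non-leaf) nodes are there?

Tree built from: [49, 13, 46, 39, 14, 9]
Tree (level-order array): [49, 13, None, 9, 46, None, None, 39, None, 14]
Rule: An internal node has at least one child.
Per-node child counts:
  node 49: 1 child(ren)
  node 13: 2 child(ren)
  node 9: 0 child(ren)
  node 46: 1 child(ren)
  node 39: 1 child(ren)
  node 14: 0 child(ren)
Matching nodes: [49, 13, 46, 39]
Count of internal (non-leaf) nodes: 4


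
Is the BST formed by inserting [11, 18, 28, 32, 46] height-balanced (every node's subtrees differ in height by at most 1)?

Tree (level-order array): [11, None, 18, None, 28, None, 32, None, 46]
Definition: a tree is height-balanced if, at every node, |h(left) - h(right)| <= 1 (empty subtree has height -1).
Bottom-up per-node check:
  node 46: h_left=-1, h_right=-1, diff=0 [OK], height=0
  node 32: h_left=-1, h_right=0, diff=1 [OK], height=1
  node 28: h_left=-1, h_right=1, diff=2 [FAIL (|-1-1|=2 > 1)], height=2
  node 18: h_left=-1, h_right=2, diff=3 [FAIL (|-1-2|=3 > 1)], height=3
  node 11: h_left=-1, h_right=3, diff=4 [FAIL (|-1-3|=4 > 1)], height=4
Node 28 violates the condition: |-1 - 1| = 2 > 1.
Result: Not balanced


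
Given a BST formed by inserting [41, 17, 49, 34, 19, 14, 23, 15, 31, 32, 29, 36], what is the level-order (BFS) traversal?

Tree insertion order: [41, 17, 49, 34, 19, 14, 23, 15, 31, 32, 29, 36]
Tree (level-order array): [41, 17, 49, 14, 34, None, None, None, 15, 19, 36, None, None, None, 23, None, None, None, 31, 29, 32]
BFS from the root, enqueuing left then right child of each popped node:
  queue [41] -> pop 41, enqueue [17, 49], visited so far: [41]
  queue [17, 49] -> pop 17, enqueue [14, 34], visited so far: [41, 17]
  queue [49, 14, 34] -> pop 49, enqueue [none], visited so far: [41, 17, 49]
  queue [14, 34] -> pop 14, enqueue [15], visited so far: [41, 17, 49, 14]
  queue [34, 15] -> pop 34, enqueue [19, 36], visited so far: [41, 17, 49, 14, 34]
  queue [15, 19, 36] -> pop 15, enqueue [none], visited so far: [41, 17, 49, 14, 34, 15]
  queue [19, 36] -> pop 19, enqueue [23], visited so far: [41, 17, 49, 14, 34, 15, 19]
  queue [36, 23] -> pop 36, enqueue [none], visited so far: [41, 17, 49, 14, 34, 15, 19, 36]
  queue [23] -> pop 23, enqueue [31], visited so far: [41, 17, 49, 14, 34, 15, 19, 36, 23]
  queue [31] -> pop 31, enqueue [29, 32], visited so far: [41, 17, 49, 14, 34, 15, 19, 36, 23, 31]
  queue [29, 32] -> pop 29, enqueue [none], visited so far: [41, 17, 49, 14, 34, 15, 19, 36, 23, 31, 29]
  queue [32] -> pop 32, enqueue [none], visited so far: [41, 17, 49, 14, 34, 15, 19, 36, 23, 31, 29, 32]
Result: [41, 17, 49, 14, 34, 15, 19, 36, 23, 31, 29, 32]


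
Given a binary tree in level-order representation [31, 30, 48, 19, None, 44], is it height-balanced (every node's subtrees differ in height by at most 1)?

Tree (level-order array): [31, 30, 48, 19, None, 44]
Definition: a tree is height-balanced if, at every node, |h(left) - h(right)| <= 1 (empty subtree has height -1).
Bottom-up per-node check:
  node 19: h_left=-1, h_right=-1, diff=0 [OK], height=0
  node 30: h_left=0, h_right=-1, diff=1 [OK], height=1
  node 44: h_left=-1, h_right=-1, diff=0 [OK], height=0
  node 48: h_left=0, h_right=-1, diff=1 [OK], height=1
  node 31: h_left=1, h_right=1, diff=0 [OK], height=2
All nodes satisfy the balance condition.
Result: Balanced


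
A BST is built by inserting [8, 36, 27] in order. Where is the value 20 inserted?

Starting tree (level order): [8, None, 36, 27]
Insertion path: 8 -> 36 -> 27
Result: insert 20 as left child of 27
Final tree (level order): [8, None, 36, 27, None, 20]


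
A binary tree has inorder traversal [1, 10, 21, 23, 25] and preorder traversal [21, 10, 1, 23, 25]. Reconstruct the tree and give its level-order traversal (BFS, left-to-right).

Inorder:  [1, 10, 21, 23, 25]
Preorder: [21, 10, 1, 23, 25]
Algorithm: preorder visits root first, so consume preorder in order;
for each root, split the current inorder slice at that value into
left-subtree inorder and right-subtree inorder, then recurse.
Recursive splits:
  root=21; inorder splits into left=[1, 10], right=[23, 25]
  root=10; inorder splits into left=[1], right=[]
  root=1; inorder splits into left=[], right=[]
  root=23; inorder splits into left=[], right=[25]
  root=25; inorder splits into left=[], right=[]
Reconstructed level-order: [21, 10, 23, 1, 25]


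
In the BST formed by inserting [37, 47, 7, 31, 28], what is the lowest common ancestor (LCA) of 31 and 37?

Tree insertion order: [37, 47, 7, 31, 28]
Tree (level-order array): [37, 7, 47, None, 31, None, None, 28]
In a BST, the LCA of p=31, q=37 is the first node v on the
root-to-leaf path with p <= v <= q (go left if both < v, right if both > v).
Walk from root:
  at 37: 31 <= 37 <= 37, this is the LCA
LCA = 37


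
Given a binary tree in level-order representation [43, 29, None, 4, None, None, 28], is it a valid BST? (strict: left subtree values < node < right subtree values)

Level-order array: [43, 29, None, 4, None, None, 28]
Validate using subtree bounds (lo, hi): at each node, require lo < value < hi,
then recurse left with hi=value and right with lo=value.
Preorder trace (stopping at first violation):
  at node 43 with bounds (-inf, +inf): OK
  at node 29 with bounds (-inf, 43): OK
  at node 4 with bounds (-inf, 29): OK
  at node 28 with bounds (4, 29): OK
No violation found at any node.
Result: Valid BST


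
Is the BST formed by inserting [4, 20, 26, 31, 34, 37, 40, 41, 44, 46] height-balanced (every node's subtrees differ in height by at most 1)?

Tree (level-order array): [4, None, 20, None, 26, None, 31, None, 34, None, 37, None, 40, None, 41, None, 44, None, 46]
Definition: a tree is height-balanced if, at every node, |h(left) - h(right)| <= 1 (empty subtree has height -1).
Bottom-up per-node check:
  node 46: h_left=-1, h_right=-1, diff=0 [OK], height=0
  node 44: h_left=-1, h_right=0, diff=1 [OK], height=1
  node 41: h_left=-1, h_right=1, diff=2 [FAIL (|-1-1|=2 > 1)], height=2
  node 40: h_left=-1, h_right=2, diff=3 [FAIL (|-1-2|=3 > 1)], height=3
  node 37: h_left=-1, h_right=3, diff=4 [FAIL (|-1-3|=4 > 1)], height=4
  node 34: h_left=-1, h_right=4, diff=5 [FAIL (|-1-4|=5 > 1)], height=5
  node 31: h_left=-1, h_right=5, diff=6 [FAIL (|-1-5|=6 > 1)], height=6
  node 26: h_left=-1, h_right=6, diff=7 [FAIL (|-1-6|=7 > 1)], height=7
  node 20: h_left=-1, h_right=7, diff=8 [FAIL (|-1-7|=8 > 1)], height=8
  node 4: h_left=-1, h_right=8, diff=9 [FAIL (|-1-8|=9 > 1)], height=9
Node 41 violates the condition: |-1 - 1| = 2 > 1.
Result: Not balanced


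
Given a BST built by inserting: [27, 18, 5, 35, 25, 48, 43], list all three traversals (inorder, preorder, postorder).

Tree insertion order: [27, 18, 5, 35, 25, 48, 43]
Tree (level-order array): [27, 18, 35, 5, 25, None, 48, None, None, None, None, 43]
Inorder (L, root, R): [5, 18, 25, 27, 35, 43, 48]
Preorder (root, L, R): [27, 18, 5, 25, 35, 48, 43]
Postorder (L, R, root): [5, 25, 18, 43, 48, 35, 27]


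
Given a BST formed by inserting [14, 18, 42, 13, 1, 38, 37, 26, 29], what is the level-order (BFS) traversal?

Tree insertion order: [14, 18, 42, 13, 1, 38, 37, 26, 29]
Tree (level-order array): [14, 13, 18, 1, None, None, 42, None, None, 38, None, 37, None, 26, None, None, 29]
BFS from the root, enqueuing left then right child of each popped node:
  queue [14] -> pop 14, enqueue [13, 18], visited so far: [14]
  queue [13, 18] -> pop 13, enqueue [1], visited so far: [14, 13]
  queue [18, 1] -> pop 18, enqueue [42], visited so far: [14, 13, 18]
  queue [1, 42] -> pop 1, enqueue [none], visited so far: [14, 13, 18, 1]
  queue [42] -> pop 42, enqueue [38], visited so far: [14, 13, 18, 1, 42]
  queue [38] -> pop 38, enqueue [37], visited so far: [14, 13, 18, 1, 42, 38]
  queue [37] -> pop 37, enqueue [26], visited so far: [14, 13, 18, 1, 42, 38, 37]
  queue [26] -> pop 26, enqueue [29], visited so far: [14, 13, 18, 1, 42, 38, 37, 26]
  queue [29] -> pop 29, enqueue [none], visited so far: [14, 13, 18, 1, 42, 38, 37, 26, 29]
Result: [14, 13, 18, 1, 42, 38, 37, 26, 29]


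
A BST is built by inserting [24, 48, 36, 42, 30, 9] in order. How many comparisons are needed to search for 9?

Search path for 9: 24 -> 9
Found: True
Comparisons: 2


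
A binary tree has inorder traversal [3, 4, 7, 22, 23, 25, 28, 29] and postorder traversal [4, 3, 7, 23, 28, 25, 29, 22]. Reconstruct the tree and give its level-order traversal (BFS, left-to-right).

Inorder:   [3, 4, 7, 22, 23, 25, 28, 29]
Postorder: [4, 3, 7, 23, 28, 25, 29, 22]
Algorithm: postorder visits root last, so walk postorder right-to-left;
each value is the root of the current inorder slice — split it at that
value, recurse on the right subtree first, then the left.
Recursive splits:
  root=22; inorder splits into left=[3, 4, 7], right=[23, 25, 28, 29]
  root=29; inorder splits into left=[23, 25, 28], right=[]
  root=25; inorder splits into left=[23], right=[28]
  root=28; inorder splits into left=[], right=[]
  root=23; inorder splits into left=[], right=[]
  root=7; inorder splits into left=[3, 4], right=[]
  root=3; inorder splits into left=[], right=[4]
  root=4; inorder splits into left=[], right=[]
Reconstructed level-order: [22, 7, 29, 3, 25, 4, 23, 28]


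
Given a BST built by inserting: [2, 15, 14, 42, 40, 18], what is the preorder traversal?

Tree insertion order: [2, 15, 14, 42, 40, 18]
Tree (level-order array): [2, None, 15, 14, 42, None, None, 40, None, 18]
Preorder traversal: [2, 15, 14, 42, 40, 18]


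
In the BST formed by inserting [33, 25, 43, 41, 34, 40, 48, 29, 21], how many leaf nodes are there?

Tree built from: [33, 25, 43, 41, 34, 40, 48, 29, 21]
Tree (level-order array): [33, 25, 43, 21, 29, 41, 48, None, None, None, None, 34, None, None, None, None, 40]
Rule: A leaf has 0 children.
Per-node child counts:
  node 33: 2 child(ren)
  node 25: 2 child(ren)
  node 21: 0 child(ren)
  node 29: 0 child(ren)
  node 43: 2 child(ren)
  node 41: 1 child(ren)
  node 34: 1 child(ren)
  node 40: 0 child(ren)
  node 48: 0 child(ren)
Matching nodes: [21, 29, 40, 48]
Count of leaf nodes: 4


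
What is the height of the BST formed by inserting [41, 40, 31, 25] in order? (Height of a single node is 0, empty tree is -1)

Insertion order: [41, 40, 31, 25]
Tree (level-order array): [41, 40, None, 31, None, 25]
Compute height bottom-up (empty subtree = -1):
  height(25) = 1 + max(-1, -1) = 0
  height(31) = 1 + max(0, -1) = 1
  height(40) = 1 + max(1, -1) = 2
  height(41) = 1 + max(2, -1) = 3
Height = 3


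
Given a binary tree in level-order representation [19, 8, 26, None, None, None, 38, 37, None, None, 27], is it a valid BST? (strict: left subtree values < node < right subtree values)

Level-order array: [19, 8, 26, None, None, None, 38, 37, None, None, 27]
Validate using subtree bounds (lo, hi): at each node, require lo < value < hi,
then recurse left with hi=value and right with lo=value.
Preorder trace (stopping at first violation):
  at node 19 with bounds (-inf, +inf): OK
  at node 8 with bounds (-inf, 19): OK
  at node 26 with bounds (19, +inf): OK
  at node 38 with bounds (26, +inf): OK
  at node 37 with bounds (26, 38): OK
  at node 27 with bounds (37, 38): VIOLATION
Node 27 violates its bound: not (37 < 27 < 38).
Result: Not a valid BST


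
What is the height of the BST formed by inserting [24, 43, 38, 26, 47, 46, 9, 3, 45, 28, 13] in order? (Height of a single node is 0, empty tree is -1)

Insertion order: [24, 43, 38, 26, 47, 46, 9, 3, 45, 28, 13]
Tree (level-order array): [24, 9, 43, 3, 13, 38, 47, None, None, None, None, 26, None, 46, None, None, 28, 45]
Compute height bottom-up (empty subtree = -1):
  height(3) = 1 + max(-1, -1) = 0
  height(13) = 1 + max(-1, -1) = 0
  height(9) = 1 + max(0, 0) = 1
  height(28) = 1 + max(-1, -1) = 0
  height(26) = 1 + max(-1, 0) = 1
  height(38) = 1 + max(1, -1) = 2
  height(45) = 1 + max(-1, -1) = 0
  height(46) = 1 + max(0, -1) = 1
  height(47) = 1 + max(1, -1) = 2
  height(43) = 1 + max(2, 2) = 3
  height(24) = 1 + max(1, 3) = 4
Height = 4


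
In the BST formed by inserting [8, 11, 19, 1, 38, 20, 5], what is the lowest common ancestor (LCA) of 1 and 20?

Tree insertion order: [8, 11, 19, 1, 38, 20, 5]
Tree (level-order array): [8, 1, 11, None, 5, None, 19, None, None, None, 38, 20]
In a BST, the LCA of p=1, q=20 is the first node v on the
root-to-leaf path with p <= v <= q (go left if both < v, right if both > v).
Walk from root:
  at 8: 1 <= 8 <= 20, this is the LCA
LCA = 8
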